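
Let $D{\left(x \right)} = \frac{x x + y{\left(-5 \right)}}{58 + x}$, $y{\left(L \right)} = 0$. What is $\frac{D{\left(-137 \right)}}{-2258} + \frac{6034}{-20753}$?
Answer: $- \frac{686843931}{3701961646} \approx -0.18554$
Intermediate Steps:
$D{\left(x \right)} = \frac{x^{2}}{58 + x}$ ($D{\left(x \right)} = \frac{x x + 0}{58 + x} = \frac{x^{2} + 0}{58 + x} = \frac{x^{2}}{58 + x}$)
$\frac{D{\left(-137 \right)}}{-2258} + \frac{6034}{-20753} = \frac{\left(-137\right)^{2} \frac{1}{58 - 137}}{-2258} + \frac{6034}{-20753} = \frac{18769}{-79} \left(- \frac{1}{2258}\right) + 6034 \left(- \frac{1}{20753}\right) = 18769 \left(- \frac{1}{79}\right) \left(- \frac{1}{2258}\right) - \frac{6034}{20753} = \left(- \frac{18769}{79}\right) \left(- \frac{1}{2258}\right) - \frac{6034}{20753} = \frac{18769}{178382} - \frac{6034}{20753} = - \frac{686843931}{3701961646}$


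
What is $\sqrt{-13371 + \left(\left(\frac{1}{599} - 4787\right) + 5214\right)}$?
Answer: $\frac{3 i \sqrt{516035505}}{599} \approx 113.77 i$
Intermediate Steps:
$\sqrt{-13371 + \left(\left(\frac{1}{599} - 4787\right) + 5214\right)} = \sqrt{-13371 + \left(- \frac{2867412}{599} + 5214\right)} = \sqrt{-13371 + \frac{255774}{599}} = \sqrt{- \frac{7753455}{599}} = \frac{3 i \sqrt{516035505}}{599}$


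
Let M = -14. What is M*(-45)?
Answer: 630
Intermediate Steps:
M*(-45) = -14*(-45) = 630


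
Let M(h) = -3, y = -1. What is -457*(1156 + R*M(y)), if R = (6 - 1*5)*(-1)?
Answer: -529663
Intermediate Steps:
R = -1 (R = (6 - 5)*(-1) = 1*(-1) = -1)
-457*(1156 + R*M(y)) = -457*(1156 - 1*(-3)) = -457*(1156 + 3) = -457*1159 = -529663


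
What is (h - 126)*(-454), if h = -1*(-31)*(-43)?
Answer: 662386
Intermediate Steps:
h = -1333 (h = 31*(-43) = -1333)
(h - 126)*(-454) = (-1333 - 126)*(-454) = -1459*(-454) = 662386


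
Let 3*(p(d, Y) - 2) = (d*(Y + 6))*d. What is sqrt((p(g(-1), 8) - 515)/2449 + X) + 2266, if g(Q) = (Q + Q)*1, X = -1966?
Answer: 2266 + I*sqrt(106132447695)/7347 ≈ 2266.0 + 44.342*I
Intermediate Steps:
g(Q) = 2*Q (g(Q) = (2*Q)*1 = 2*Q)
p(d, Y) = 2 + d**2*(6 + Y)/3 (p(d, Y) = 2 + ((d*(Y + 6))*d)/3 = 2 + ((d*(6 + Y))*d)/3 = 2 + (d**2*(6 + Y))/3 = 2 + d**2*(6 + Y)/3)
sqrt((p(g(-1), 8) - 515)/2449 + X) + 2266 = sqrt(((2 + 2*(2*(-1))**2 + (1/3)*8*(2*(-1))**2) - 515)/2449 - 1966) + 2266 = sqrt(((2 + 2*(-2)**2 + (1/3)*8*(-2)**2) - 515)*(1/2449) - 1966) + 2266 = sqrt(((2 + 2*4 + (1/3)*8*4) - 515)*(1/2449) - 1966) + 2266 = sqrt(((2 + 8 + 32/3) - 515)*(1/2449) - 1966) + 2266 = sqrt((62/3 - 515)*(1/2449) - 1966) + 2266 = sqrt(-1483/3*1/2449 - 1966) + 2266 = sqrt(-1483/7347 - 1966) + 2266 = sqrt(-14445685/7347) + 2266 = I*sqrt(106132447695)/7347 + 2266 = 2266 + I*sqrt(106132447695)/7347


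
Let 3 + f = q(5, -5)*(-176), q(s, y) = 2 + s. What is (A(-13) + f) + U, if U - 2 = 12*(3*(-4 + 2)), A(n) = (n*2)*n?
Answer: -967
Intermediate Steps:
A(n) = 2*n² (A(n) = (2*n)*n = 2*n²)
f = -1235 (f = -3 + (2 + 5)*(-176) = -3 + 7*(-176) = -3 - 1232 = -1235)
U = -70 (U = 2 + 12*(3*(-4 + 2)) = 2 + 12*(3*(-2)) = 2 + 12*(-6) = 2 - 72 = -70)
(A(-13) + f) + U = (2*(-13)² - 1235) - 70 = (2*169 - 1235) - 70 = (338 - 1235) - 70 = -897 - 70 = -967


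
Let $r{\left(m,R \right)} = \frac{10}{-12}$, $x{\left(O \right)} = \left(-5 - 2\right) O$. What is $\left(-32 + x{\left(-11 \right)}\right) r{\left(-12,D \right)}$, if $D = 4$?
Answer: $- \frac{75}{2} \approx -37.5$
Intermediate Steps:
$x{\left(O \right)} = - 7 O$
$r{\left(m,R \right)} = - \frac{5}{6}$ ($r{\left(m,R \right)} = 10 \left(- \frac{1}{12}\right) = - \frac{5}{6}$)
$\left(-32 + x{\left(-11 \right)}\right) r{\left(-12,D \right)} = \left(-32 - -77\right) \left(- \frac{5}{6}\right) = \left(-32 + 77\right) \left(- \frac{5}{6}\right) = 45 \left(- \frac{5}{6}\right) = - \frac{75}{2}$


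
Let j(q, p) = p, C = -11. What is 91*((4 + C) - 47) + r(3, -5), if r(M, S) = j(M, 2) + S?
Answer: -4917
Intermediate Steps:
r(M, S) = 2 + S
91*((4 + C) - 47) + r(3, -5) = 91*((4 - 11) - 47) + (2 - 5) = 91*(-7 - 47) - 3 = 91*(-54) - 3 = -4914 - 3 = -4917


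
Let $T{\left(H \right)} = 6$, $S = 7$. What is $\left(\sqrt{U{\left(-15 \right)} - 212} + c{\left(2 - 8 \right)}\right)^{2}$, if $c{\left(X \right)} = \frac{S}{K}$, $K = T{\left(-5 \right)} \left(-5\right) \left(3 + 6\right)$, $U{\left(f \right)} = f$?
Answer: $\frac{\left(7 - 270 i \sqrt{227}\right)^{2}}{72900} \approx -227.0 - 0.78123 i$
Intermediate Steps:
$K = -270$ ($K = 6 \left(-5\right) \left(3 + 6\right) = \left(-30\right) 9 = -270$)
$c{\left(X \right)} = - \frac{7}{270}$ ($c{\left(X \right)} = \frac{7}{-270} = 7 \left(- \frac{1}{270}\right) = - \frac{7}{270}$)
$\left(\sqrt{U{\left(-15 \right)} - 212} + c{\left(2 - 8 \right)}\right)^{2} = \left(\sqrt{-15 - 212} - \frac{7}{270}\right)^{2} = \left(\sqrt{-227} - \frac{7}{270}\right)^{2} = \left(i \sqrt{227} - \frac{7}{270}\right)^{2} = \left(- \frac{7}{270} + i \sqrt{227}\right)^{2}$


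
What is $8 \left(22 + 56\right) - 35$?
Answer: $589$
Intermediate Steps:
$8 \left(22 + 56\right) - 35 = 8 \cdot 78 - 35 = 624 - 35 = 589$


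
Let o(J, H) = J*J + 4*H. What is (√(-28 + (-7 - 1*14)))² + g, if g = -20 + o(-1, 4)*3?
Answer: -18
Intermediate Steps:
o(J, H) = J² + 4*H
g = 31 (g = -20 + ((-1)² + 4*4)*3 = -20 + (1 + 16)*3 = -20 + 17*3 = -20 + 51 = 31)
(√(-28 + (-7 - 1*14)))² + g = (√(-28 + (-7 - 1*14)))² + 31 = (√(-28 + (-7 - 14)))² + 31 = (√(-28 - 21))² + 31 = (√(-49))² + 31 = (7*I)² + 31 = -49 + 31 = -18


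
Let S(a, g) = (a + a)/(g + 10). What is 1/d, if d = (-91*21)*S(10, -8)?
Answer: -1/19110 ≈ -5.2329e-5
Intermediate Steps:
S(a, g) = 2*a/(10 + g) (S(a, g) = (2*a)/(10 + g) = 2*a/(10 + g))
d = -19110 (d = (-91*21)*(2*10/(10 - 8)) = -3822*10/2 = -1911*10 = -19110)
1/d = 1/(-19110) = -1/19110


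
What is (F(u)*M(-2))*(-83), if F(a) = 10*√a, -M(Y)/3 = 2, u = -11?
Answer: 4980*I*√11 ≈ 16517.0*I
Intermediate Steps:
M(Y) = -6 (M(Y) = -3*2 = -6)
(F(u)*M(-2))*(-83) = ((10*√(-11))*(-6))*(-83) = ((10*(I*√11))*(-6))*(-83) = ((10*I*√11)*(-6))*(-83) = -60*I*√11*(-83) = 4980*I*√11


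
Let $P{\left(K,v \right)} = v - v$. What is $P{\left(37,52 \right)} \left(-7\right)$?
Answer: $0$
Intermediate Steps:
$P{\left(K,v \right)} = 0$
$P{\left(37,52 \right)} \left(-7\right) = 0 \left(-7\right) = 0$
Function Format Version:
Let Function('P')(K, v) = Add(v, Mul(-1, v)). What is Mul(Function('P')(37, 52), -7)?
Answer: 0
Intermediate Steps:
Function('P')(K, v) = 0
Mul(Function('P')(37, 52), -7) = Mul(0, -7) = 0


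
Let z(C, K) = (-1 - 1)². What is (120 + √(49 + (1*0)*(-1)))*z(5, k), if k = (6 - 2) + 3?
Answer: 508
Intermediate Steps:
k = 7 (k = 4 + 3 = 7)
z(C, K) = 4 (z(C, K) = (-2)² = 4)
(120 + √(49 + (1*0)*(-1)))*z(5, k) = (120 + √(49 + (1*0)*(-1)))*4 = (120 + √(49 + 0*(-1)))*4 = (120 + √(49 + 0))*4 = (120 + √49)*4 = (120 + 7)*4 = 127*4 = 508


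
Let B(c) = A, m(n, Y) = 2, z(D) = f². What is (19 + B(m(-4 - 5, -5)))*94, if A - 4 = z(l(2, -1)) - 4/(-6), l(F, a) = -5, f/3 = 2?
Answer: 16826/3 ≈ 5608.7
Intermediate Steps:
f = 6 (f = 3*2 = 6)
z(D) = 36 (z(D) = 6² = 36)
A = 122/3 (A = 4 + (36 - 4/(-6)) = 4 + (36 - 4*(-1)/6) = 4 + (36 - 1*(-⅔)) = 4 + (36 + ⅔) = 4 + 110/3 = 122/3 ≈ 40.667)
B(c) = 122/3
(19 + B(m(-4 - 5, -5)))*94 = (19 + 122/3)*94 = (179/3)*94 = 16826/3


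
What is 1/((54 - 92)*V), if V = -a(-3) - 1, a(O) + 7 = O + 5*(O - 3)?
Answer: -1/1482 ≈ -0.00067476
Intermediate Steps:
a(O) = -22 + 6*O (a(O) = -7 + (O + 5*(O - 3)) = -7 + (O + 5*(-3 + O)) = -7 + (O + (-15 + 5*O)) = -7 + (-15 + 6*O) = -22 + 6*O)
V = 39 (V = -(-22 + 6*(-3)) - 1 = -(-22 - 18) - 1 = -1*(-40) - 1 = 40 - 1 = 39)
1/((54 - 92)*V) = 1/((54 - 92)*39) = 1/(-38*39) = 1/(-1482) = -1/1482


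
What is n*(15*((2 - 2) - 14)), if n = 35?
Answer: -7350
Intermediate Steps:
n*(15*((2 - 2) - 14)) = 35*(15*((2 - 2) - 14)) = 35*(15*(0 - 14)) = 35*(15*(-14)) = 35*(-210) = -7350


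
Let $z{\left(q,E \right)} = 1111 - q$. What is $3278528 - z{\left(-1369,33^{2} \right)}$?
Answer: $3276048$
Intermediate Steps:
$3278528 - z{\left(-1369,33^{2} \right)} = 3278528 - \left(1111 - -1369\right) = 3278528 - \left(1111 + 1369\right) = 3278528 - 2480 = 3276048$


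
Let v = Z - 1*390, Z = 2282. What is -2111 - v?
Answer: -4003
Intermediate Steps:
v = 1892 (v = 2282 - 1*390 = 2282 - 390 = 1892)
-2111 - v = -2111 - 1*1892 = -2111 - 1892 = -4003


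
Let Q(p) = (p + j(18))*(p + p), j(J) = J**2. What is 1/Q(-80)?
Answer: -1/39040 ≈ -2.5615e-5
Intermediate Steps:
Q(p) = 2*p*(324 + p) (Q(p) = (p + 18**2)*(p + p) = (p + 324)*(2*p) = (324 + p)*(2*p) = 2*p*(324 + p))
1/Q(-80) = 1/(2*(-80)*(324 - 80)) = 1/(2*(-80)*244) = 1/(-39040) = -1/39040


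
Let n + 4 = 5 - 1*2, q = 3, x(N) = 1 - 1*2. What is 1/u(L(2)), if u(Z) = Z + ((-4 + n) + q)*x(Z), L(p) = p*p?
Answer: ⅙ ≈ 0.16667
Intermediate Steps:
x(N) = -1 (x(N) = 1 - 2 = -1)
L(p) = p²
n = -1 (n = -4 + (5 - 1*2) = -4 + (5 - 2) = -4 + 3 = -1)
u(Z) = 2 + Z (u(Z) = Z + ((-4 - 1) + 3)*(-1) = Z + (-5 + 3)*(-1) = Z - 2*(-1) = Z + 2 = 2 + Z)
1/u(L(2)) = 1/(2 + 2²) = 1/(2 + 4) = 1/6 = ⅙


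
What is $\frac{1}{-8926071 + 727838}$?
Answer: $- \frac{1}{8198233} \approx -1.2198 \cdot 10^{-7}$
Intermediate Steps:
$\frac{1}{-8926071 + 727838} = \frac{1}{-8198233} = - \frac{1}{8198233}$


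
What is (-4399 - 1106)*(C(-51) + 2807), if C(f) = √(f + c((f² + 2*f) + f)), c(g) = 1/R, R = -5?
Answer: -15452535 - 17616*I*√5 ≈ -1.5453e+7 - 39391.0*I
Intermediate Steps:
c(g) = -⅕ (c(g) = 1/(-5) = -⅕)
C(f) = √(-⅕ + f) (C(f) = √(f - ⅕) = √(-⅕ + f))
(-4399 - 1106)*(C(-51) + 2807) = (-4399 - 1106)*(√(-5 + 25*(-51))/5 + 2807) = -5505*(√(-5 - 1275)/5 + 2807) = -5505*(√(-1280)/5 + 2807) = -5505*((16*I*√5)/5 + 2807) = -5505*(16*I*√5/5 + 2807) = -5505*(2807 + 16*I*√5/5) = -15452535 - 17616*I*√5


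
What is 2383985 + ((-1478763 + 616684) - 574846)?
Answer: 947060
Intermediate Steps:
2383985 + ((-1478763 + 616684) - 574846) = 2383985 + (-862079 - 574846) = 2383985 - 1436925 = 947060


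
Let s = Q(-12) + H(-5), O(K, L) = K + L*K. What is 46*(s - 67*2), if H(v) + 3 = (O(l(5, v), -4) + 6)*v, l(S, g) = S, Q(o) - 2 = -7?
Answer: -4462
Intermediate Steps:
Q(o) = -5 (Q(o) = 2 - 7 = -5)
O(K, L) = K + K*L
H(v) = -3 - 9*v (H(v) = -3 + (5*(1 - 4) + 6)*v = -3 + (5*(-3) + 6)*v = -3 + (-15 + 6)*v = -3 - 9*v)
s = 37 (s = -5 + (-3 - 9*(-5)) = -5 + (-3 + 45) = -5 + 42 = 37)
46*(s - 67*2) = 46*(37 - 67*2) = 46*(37 - 134) = 46*(-97) = -4462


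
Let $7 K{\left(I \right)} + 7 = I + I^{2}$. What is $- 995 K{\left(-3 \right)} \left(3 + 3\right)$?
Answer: $\frac{5970}{7} \approx 852.86$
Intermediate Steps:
$K{\left(I \right)} = -1 + \frac{I}{7} + \frac{I^{2}}{7}$ ($K{\left(I \right)} = -1 + \frac{I + I^{2}}{7} = -1 + \left(\frac{I}{7} + \frac{I^{2}}{7}\right) = -1 + \frac{I}{7} + \frac{I^{2}}{7}$)
$- 995 K{\left(-3 \right)} \left(3 + 3\right) = - 995 \left(-1 + \frac{1}{7} \left(-3\right) + \frac{\left(-3\right)^{2}}{7}\right) \left(3 + 3\right) = - 995 \left(-1 - \frac{3}{7} + \frac{1}{7} \cdot 9\right) 6 = - 995 \left(-1 - \frac{3}{7} + \frac{9}{7}\right) 6 = - 995 \left(\left(- \frac{1}{7}\right) 6\right) = \left(-995\right) \left(- \frac{6}{7}\right) = \frac{5970}{7}$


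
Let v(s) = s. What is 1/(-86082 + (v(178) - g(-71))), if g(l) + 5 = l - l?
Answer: -1/85899 ≈ -1.1642e-5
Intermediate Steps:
g(l) = -5 (g(l) = -5 + (l - l) = -5 + 0 = -5)
1/(-86082 + (v(178) - g(-71))) = 1/(-86082 + (178 - 1*(-5))) = 1/(-86082 + (178 + 5)) = 1/(-86082 + 183) = 1/(-85899) = -1/85899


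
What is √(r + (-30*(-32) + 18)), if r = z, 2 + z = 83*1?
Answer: √1059 ≈ 32.542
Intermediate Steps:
z = 81 (z = -2 + 83*1 = -2 + 83 = 81)
r = 81
√(r + (-30*(-32) + 18)) = √(81 + (-30*(-32) + 18)) = √(81 + (960 + 18)) = √(81 + 978) = √1059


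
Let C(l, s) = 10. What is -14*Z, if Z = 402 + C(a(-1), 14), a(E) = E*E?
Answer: -5768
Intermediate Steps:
a(E) = E²
Z = 412 (Z = 402 + 10 = 412)
-14*Z = -14*412 = -5768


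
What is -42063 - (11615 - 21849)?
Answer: -31829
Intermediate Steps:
-42063 - (11615 - 21849) = -42063 - 1*(-10234) = -42063 + 10234 = -31829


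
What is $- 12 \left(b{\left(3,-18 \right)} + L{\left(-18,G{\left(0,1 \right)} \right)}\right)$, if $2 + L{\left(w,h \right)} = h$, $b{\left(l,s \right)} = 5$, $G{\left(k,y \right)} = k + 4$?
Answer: $-84$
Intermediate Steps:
$G{\left(k,y \right)} = 4 + k$
$L{\left(w,h \right)} = -2 + h$
$- 12 \left(b{\left(3,-18 \right)} + L{\left(-18,G{\left(0,1 \right)} \right)}\right) = - 12 \left(5 + \left(-2 + \left(4 + 0\right)\right)\right) = - 12 \left(5 + \left(-2 + 4\right)\right) = - 12 \left(5 + 2\right) = \left(-12\right) 7 = -84$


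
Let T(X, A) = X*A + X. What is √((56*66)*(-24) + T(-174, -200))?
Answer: I*√54078 ≈ 232.55*I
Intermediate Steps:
T(X, A) = X + A*X (T(X, A) = A*X + X = X + A*X)
√((56*66)*(-24) + T(-174, -200)) = √((56*66)*(-24) - 174*(1 - 200)) = √(3696*(-24) - 174*(-199)) = √(-88704 + 34626) = √(-54078) = I*√54078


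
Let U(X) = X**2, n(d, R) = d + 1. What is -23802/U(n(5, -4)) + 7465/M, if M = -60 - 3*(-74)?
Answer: -49822/81 ≈ -615.09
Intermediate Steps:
n(d, R) = 1 + d
M = 162 (M = -60 + 222 = 162)
-23802/U(n(5, -4)) + 7465/M = -23802/(1 + 5)**2 + 7465/162 = -23802/(6**2) + 7465*(1/162) = -23802/36 + 7465/162 = -23802*1/36 + 7465/162 = -3967/6 + 7465/162 = -49822/81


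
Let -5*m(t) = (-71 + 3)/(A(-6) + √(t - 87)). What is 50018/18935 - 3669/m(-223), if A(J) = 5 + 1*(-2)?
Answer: -1038686501/1287580 - 18345*I*√310/68 ≈ -806.7 - 4750.0*I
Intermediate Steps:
A(J) = 3 (A(J) = 5 - 2 = 3)
m(t) = 68/(5*(3 + √(-87 + t))) (m(t) = -(-71 + 3)/(5*(3 + √(t - 87))) = -(-68)/(5*(3 + √(-87 + t))) = 68/(5*(3 + √(-87 + t))))
50018/18935 - 3669/m(-223) = 50018/18935 - (55035/68 + 18345*√(-87 - 223)/68) = 50018*(1/18935) - (55035/68 + 18345*I*√310/68) = 50018/18935 - (55035/68 + 18345*I*√310/68) = 50018/18935 - 3669*(15/68 + 5*I*√310/68) = 50018/18935 + (-55035/68 - 18345*I*√310/68) = -1038686501/1287580 - 18345*I*√310/68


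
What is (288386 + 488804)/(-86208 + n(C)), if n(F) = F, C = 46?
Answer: -388595/43081 ≈ -9.0201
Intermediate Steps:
(288386 + 488804)/(-86208 + n(C)) = (288386 + 488804)/(-86208 + 46) = 777190/(-86162) = 777190*(-1/86162) = -388595/43081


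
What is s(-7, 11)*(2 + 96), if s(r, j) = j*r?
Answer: -7546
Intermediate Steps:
s(-7, 11)*(2 + 96) = (11*(-7))*(2 + 96) = -77*98 = -7546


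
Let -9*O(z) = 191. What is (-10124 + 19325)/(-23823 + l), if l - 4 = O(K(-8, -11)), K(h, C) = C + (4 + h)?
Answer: -82809/214562 ≈ -0.38594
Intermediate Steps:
K(h, C) = 4 + C + h
O(z) = -191/9 (O(z) = -⅑*191 = -191/9)
l = -155/9 (l = 4 - 191/9 = -155/9 ≈ -17.222)
(-10124 + 19325)/(-23823 + l) = (-10124 + 19325)/(-23823 - 155/9) = 9201/(-214562/9) = 9201*(-9/214562) = -82809/214562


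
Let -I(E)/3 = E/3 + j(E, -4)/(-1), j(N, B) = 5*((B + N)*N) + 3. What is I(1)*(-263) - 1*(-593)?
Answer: 10324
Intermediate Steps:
j(N, B) = 3 + 5*N*(B + N) (j(N, B) = 5*(N*(B + N)) + 3 = 5*N*(B + N) + 3 = 3 + 5*N*(B + N))
I(E) = 9 - 61*E + 15*E² (I(E) = -3*(E/3 + (3 + 5*E² + 5*(-4)*E)/(-1)) = -3*(E*(⅓) + (3 + 5*E² - 20*E)*(-1)) = -3*(E/3 + (3 - 20*E + 5*E²)*(-1)) = -3*(E/3 + (-3 - 5*E² + 20*E)) = -3*(-3 - 5*E² + 61*E/3) = 9 - 61*E + 15*E²)
I(1)*(-263) - 1*(-593) = (9 - 61*1 + 15*1²)*(-263) - 1*(-593) = (9 - 61 + 15*1)*(-263) + 593 = (9 - 61 + 15)*(-263) + 593 = -37*(-263) + 593 = 9731 + 593 = 10324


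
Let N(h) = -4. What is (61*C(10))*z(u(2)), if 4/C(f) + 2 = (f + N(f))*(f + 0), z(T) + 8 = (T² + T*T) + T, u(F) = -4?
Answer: 2440/29 ≈ 84.138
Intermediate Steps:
z(T) = -8 + T + 2*T² (z(T) = -8 + ((T² + T*T) + T) = -8 + ((T² + T²) + T) = -8 + (2*T² + T) = -8 + (T + 2*T²) = -8 + T + 2*T²)
C(f) = 4/(-2 + f*(-4 + f)) (C(f) = 4/(-2 + (f - 4)*(f + 0)) = 4/(-2 + (-4 + f)*f) = 4/(-2 + f*(-4 + f)))
(61*C(10))*z(u(2)) = (61*(4/(-2 + 10² - 4*10)))*(-8 - 4 + 2*(-4)²) = (61*(4/(-2 + 100 - 40)))*(-8 - 4 + 2*16) = (61*(4/58))*(-8 - 4 + 32) = (61*(4*(1/58)))*20 = (61*(2/29))*20 = (122/29)*20 = 2440/29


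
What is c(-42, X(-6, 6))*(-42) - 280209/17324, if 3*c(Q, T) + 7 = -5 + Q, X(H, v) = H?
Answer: 12816735/17324 ≈ 739.83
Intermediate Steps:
c(Q, T) = -4 + Q/3 (c(Q, T) = -7/3 + (-5 + Q)/3 = -7/3 + (-5/3 + Q/3) = -4 + Q/3)
c(-42, X(-6, 6))*(-42) - 280209/17324 = (-4 + (⅓)*(-42))*(-42) - 280209/17324 = (-4 - 14)*(-42) - 280209/17324 = -18*(-42) - 1*280209/17324 = 756 - 280209/17324 = 12816735/17324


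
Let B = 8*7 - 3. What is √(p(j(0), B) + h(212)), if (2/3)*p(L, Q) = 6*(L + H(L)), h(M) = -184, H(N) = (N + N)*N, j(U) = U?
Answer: 2*I*√46 ≈ 13.565*I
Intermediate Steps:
B = 53 (B = 56 - 3 = 53)
H(N) = 2*N² (H(N) = (2*N)*N = 2*N²)
p(L, Q) = 9*L + 18*L² (p(L, Q) = 3*(6*(L + 2*L²))/2 = 3*(6*L + 12*L²)/2 = 9*L + 18*L²)
√(p(j(0), B) + h(212)) = √(9*0*(1 + 2*0) - 184) = √(9*0*(1 + 0) - 184) = √(9*0*1 - 184) = √(0 - 184) = √(-184) = 2*I*√46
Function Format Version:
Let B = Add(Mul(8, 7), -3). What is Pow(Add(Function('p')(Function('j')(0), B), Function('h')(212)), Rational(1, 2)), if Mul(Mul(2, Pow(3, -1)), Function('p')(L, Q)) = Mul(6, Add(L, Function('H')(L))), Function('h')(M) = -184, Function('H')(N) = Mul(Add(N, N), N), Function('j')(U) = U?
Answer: Mul(2, I, Pow(46, Rational(1, 2))) ≈ Mul(13.565, I)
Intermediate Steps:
B = 53 (B = Add(56, -3) = 53)
Function('H')(N) = Mul(2, Pow(N, 2)) (Function('H')(N) = Mul(Mul(2, N), N) = Mul(2, Pow(N, 2)))
Function('p')(L, Q) = Add(Mul(9, L), Mul(18, Pow(L, 2))) (Function('p')(L, Q) = Mul(Rational(3, 2), Mul(6, Add(L, Mul(2, Pow(L, 2))))) = Mul(Rational(3, 2), Add(Mul(6, L), Mul(12, Pow(L, 2)))) = Add(Mul(9, L), Mul(18, Pow(L, 2))))
Pow(Add(Function('p')(Function('j')(0), B), Function('h')(212)), Rational(1, 2)) = Pow(Add(Mul(9, 0, Add(1, Mul(2, 0))), -184), Rational(1, 2)) = Pow(Add(Mul(9, 0, Add(1, 0)), -184), Rational(1, 2)) = Pow(Add(Mul(9, 0, 1), -184), Rational(1, 2)) = Pow(Add(0, -184), Rational(1, 2)) = Pow(-184, Rational(1, 2)) = Mul(2, I, Pow(46, Rational(1, 2)))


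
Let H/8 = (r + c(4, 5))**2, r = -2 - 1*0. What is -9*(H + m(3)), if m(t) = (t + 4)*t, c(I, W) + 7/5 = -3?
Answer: -78453/25 ≈ -3138.1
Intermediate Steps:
c(I, W) = -22/5 (c(I, W) = -7/5 - 3 = -22/5)
r = -2 (r = -2 + 0 = -2)
m(t) = t*(4 + t) (m(t) = (4 + t)*t = t*(4 + t))
H = 8192/25 (H = 8*(-2 - 22/5)**2 = 8*(-32/5)**2 = 8*(1024/25) = 8192/25 ≈ 327.68)
-9*(H + m(3)) = -9*(8192/25 + 3*(4 + 3)) = -9*(8192/25 + 3*7) = -9*(8192/25 + 21) = -9*8717/25 = -78453/25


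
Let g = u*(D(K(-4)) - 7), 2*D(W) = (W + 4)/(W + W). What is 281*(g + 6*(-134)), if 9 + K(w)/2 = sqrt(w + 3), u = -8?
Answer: -8635692/41 + 562*I/41 ≈ -2.1063e+5 + 13.707*I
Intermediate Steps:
K(w) = -18 + 2*sqrt(3 + w) (K(w) = -18 + 2*sqrt(w + 3) = -18 + 2*sqrt(3 + w))
D(W) = (4 + W)/(4*W) (D(W) = ((W + 4)/(W + W))/2 = ((4 + W)/((2*W)))/2 = ((4 + W)*(1/(2*W)))/2 = ((4 + W)/(2*W))/2 = (4 + W)/(4*W))
g = 56 - (-18 - 2*I)*(-14 + 2*I)/164 (g = -8*((4 + (-18 + 2*sqrt(3 - 4)))/(4*(-18 + 2*sqrt(3 - 4))) - 7) = -8*((4 + (-18 + 2*sqrt(-1)))/(4*(-18 + 2*sqrt(-1))) - 7) = -8*((4 + (-18 + 2*I))/(4*(-18 + 2*I)) - 7) = -8*(((-18 - 2*I)/328)*(-14 + 2*I)/4 - 7) = -8*((-18 - 2*I)*(-14 + 2*I)/1312 - 7) = -8*(-7 + (-18 - 2*I)*(-14 + 2*I)/1312) = 56 - (-18 - 2*I)*(-14 + 2*I)/164 ≈ 54.439 + 0.048781*I)
281*(g + 6*(-134)) = 281*((2232/41 + 2*I/41) + 6*(-134)) = 281*((2232/41 + 2*I/41) - 804) = 281*(-30732/41 + 2*I/41) = -8635692/41 + 562*I/41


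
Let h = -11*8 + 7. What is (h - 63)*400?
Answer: -57600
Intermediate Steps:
h = -81 (h = -88 + 7 = -81)
(h - 63)*400 = (-81 - 63)*400 = -144*400 = -57600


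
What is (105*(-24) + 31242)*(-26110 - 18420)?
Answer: -1278990660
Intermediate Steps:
(105*(-24) + 31242)*(-26110 - 18420) = (-2520 + 31242)*(-44530) = 28722*(-44530) = -1278990660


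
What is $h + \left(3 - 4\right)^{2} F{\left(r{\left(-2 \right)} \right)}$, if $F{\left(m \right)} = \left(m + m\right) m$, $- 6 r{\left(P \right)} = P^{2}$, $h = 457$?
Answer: $\frac{4121}{9} \approx 457.89$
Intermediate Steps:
$r{\left(P \right)} = - \frac{P^{2}}{6}$
$F{\left(m \right)} = 2 m^{2}$ ($F{\left(m \right)} = 2 m m = 2 m^{2}$)
$h + \left(3 - 4\right)^{2} F{\left(r{\left(-2 \right)} \right)} = 457 + \left(3 - 4\right)^{2} \cdot 2 \left(- \frac{\left(-2\right)^{2}}{6}\right)^{2} = 457 + \left(-1\right)^{2} \cdot 2 \left(\left(- \frac{1}{6}\right) 4\right)^{2} = 457 + 1 \cdot 2 \left(- \frac{2}{3}\right)^{2} = 457 + 1 \cdot 2 \cdot \frac{4}{9} = 457 + 1 \cdot \frac{8}{9} = 457 + \frac{8}{9} = \frac{4121}{9}$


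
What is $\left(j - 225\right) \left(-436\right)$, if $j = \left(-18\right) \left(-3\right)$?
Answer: $74556$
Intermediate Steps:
$j = 54$
$\left(j - 225\right) \left(-436\right) = \left(54 - 225\right) \left(-436\right) = \left(-171\right) \left(-436\right) = 74556$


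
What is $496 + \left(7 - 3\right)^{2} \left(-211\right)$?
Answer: $-2880$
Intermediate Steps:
$496 + \left(7 - 3\right)^{2} \left(-211\right) = 496 + 4^{2} \left(-211\right) = 496 + 16 \left(-211\right) = 496 - 3376 = -2880$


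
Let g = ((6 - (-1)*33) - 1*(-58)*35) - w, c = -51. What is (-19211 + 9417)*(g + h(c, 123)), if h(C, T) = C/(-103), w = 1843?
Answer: -228484226/103 ≈ -2.2183e+6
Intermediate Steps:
h(C, T) = -C/103 (h(C, T) = C*(-1/103) = -C/103)
g = 226 (g = ((6 - (-1)*33) - 1*(-58)*35) - 1*1843 = ((6 - 1*(-33)) + 58*35) - 1843 = ((6 + 33) + 2030) - 1843 = (39 + 2030) - 1843 = 2069 - 1843 = 226)
(-19211 + 9417)*(g + h(c, 123)) = (-19211 + 9417)*(226 - 1/103*(-51)) = -9794*(226 + 51/103) = -9794*23329/103 = -228484226/103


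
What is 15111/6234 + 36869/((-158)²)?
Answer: 101178725/25937596 ≈ 3.9009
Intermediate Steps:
15111/6234 + 36869/((-158)²) = 15111*(1/6234) + 36869/24964 = 5037/2078 + 36869*(1/24964) = 5037/2078 + 36869/24964 = 101178725/25937596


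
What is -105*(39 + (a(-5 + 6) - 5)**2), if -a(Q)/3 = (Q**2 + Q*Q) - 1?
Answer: -10815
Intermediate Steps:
a(Q) = 3 - 6*Q**2 (a(Q) = -3*((Q**2 + Q*Q) - 1) = -3*((Q**2 + Q**2) - 1) = -3*(2*Q**2 - 1) = -3*(-1 + 2*Q**2) = 3 - 6*Q**2)
-105*(39 + (a(-5 + 6) - 5)**2) = -105*(39 + ((3 - 6*(-5 + 6)**2) - 5)**2) = -105*(39 + ((3 - 6*1**2) - 5)**2) = -105*(39 + ((3 - 6*1) - 5)**2) = -105*(39 + ((3 - 6) - 5)**2) = -105*(39 + (-3 - 5)**2) = -105*(39 + (-8)**2) = -105*(39 + 64) = -105*103 = -10815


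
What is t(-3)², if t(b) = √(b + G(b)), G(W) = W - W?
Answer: -3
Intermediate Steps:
G(W) = 0
t(b) = √b (t(b) = √(b + 0) = √b)
t(-3)² = (√(-3))² = (I*√3)² = -3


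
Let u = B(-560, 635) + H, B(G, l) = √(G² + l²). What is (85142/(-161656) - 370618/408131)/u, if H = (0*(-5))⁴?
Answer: -9466171301*√28673/945876750694964 ≈ -0.0016946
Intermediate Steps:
H = 0 (H = 0⁴ = 0)
u = 5*√28673 (u = √((-560)² + 635²) + 0 = √(313600 + 403225) + 0 = √716825 + 0 = 5*√28673 + 0 = 5*√28673 ≈ 846.66)
(85142/(-161656) - 370618/408131)/u = (85142/(-161656) - 370618/408131)/((5*√28673)) = (85142*(-1/161656) - 370618*1/408131)*(√28673/143365) = (-42571/80828 - 370618/408131)*(√28673/143365) = -9466171301*√28673/945876750694964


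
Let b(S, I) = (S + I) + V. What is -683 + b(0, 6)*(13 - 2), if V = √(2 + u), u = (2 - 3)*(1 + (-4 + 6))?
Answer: -617 + 11*I ≈ -617.0 + 11.0*I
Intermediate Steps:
u = -3 (u = -(1 + 2) = -1*3 = -3)
V = I (V = √(2 - 3) = √(-1) = I ≈ 1.0*I)
b(S, I) = I + I + S (b(S, I) = (S + I) + I = (I + S) + I = I + I + S)
-683 + b(0, 6)*(13 - 2) = -683 + (I + 6 + 0)*(13 - 2) = -683 + (6 + I)*11 = -683 + (66 + 11*I) = -617 + 11*I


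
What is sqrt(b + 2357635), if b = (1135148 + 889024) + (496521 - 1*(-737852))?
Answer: 6*sqrt(156005) ≈ 2369.8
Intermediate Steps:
b = 3258545 (b = 2024172 + (496521 + 737852) = 2024172 + 1234373 = 3258545)
sqrt(b + 2357635) = sqrt(3258545 + 2357635) = sqrt(5616180) = 6*sqrt(156005)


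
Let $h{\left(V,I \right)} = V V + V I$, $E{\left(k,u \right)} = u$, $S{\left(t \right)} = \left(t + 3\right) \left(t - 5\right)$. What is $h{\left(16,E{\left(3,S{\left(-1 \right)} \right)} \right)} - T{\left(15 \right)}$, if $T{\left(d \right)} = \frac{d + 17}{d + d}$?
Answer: $\frac{944}{15} \approx 62.933$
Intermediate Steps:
$S{\left(t \right)} = \left(-5 + t\right) \left(3 + t\right)$ ($S{\left(t \right)} = \left(3 + t\right) \left(-5 + t\right) = \left(-5 + t\right) \left(3 + t\right)$)
$h{\left(V,I \right)} = V^{2} + I V$
$T{\left(d \right)} = \frac{17 + d}{2 d}$
$h{\left(16,E{\left(3,S{\left(-1 \right)} \right)} \right)} - T{\left(15 \right)} = 16 \left(\left(-15 + \left(-1\right)^{2} - -2\right) + 16\right) - \frac{17 + 15}{2 \cdot 15} = 16 \left(\left(-15 + 1 + 2\right) + 16\right) - \frac{1}{2} \cdot \frac{1}{15} \cdot 32 = 16 \left(-12 + 16\right) - \frac{16}{15} = 16 \cdot 4 - \frac{16}{15} = 64 - \frac{16}{15} = \frac{944}{15}$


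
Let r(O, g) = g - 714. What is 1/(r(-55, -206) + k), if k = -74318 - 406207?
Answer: -1/481445 ≈ -2.0771e-6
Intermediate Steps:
r(O, g) = -714 + g
k = -480525
1/(r(-55, -206) + k) = 1/((-714 - 206) - 480525) = 1/(-920 - 480525) = 1/(-481445) = -1/481445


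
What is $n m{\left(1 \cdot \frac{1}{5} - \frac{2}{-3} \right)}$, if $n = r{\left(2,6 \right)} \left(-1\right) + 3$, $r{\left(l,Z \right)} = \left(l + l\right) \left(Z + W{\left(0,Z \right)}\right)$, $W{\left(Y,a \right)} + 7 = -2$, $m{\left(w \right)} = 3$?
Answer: $45$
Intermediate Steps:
$W{\left(Y,a \right)} = -9$ ($W{\left(Y,a \right)} = -7 - 2 = -9$)
$r{\left(l,Z \right)} = 2 l \left(-9 + Z\right)$ ($r{\left(l,Z \right)} = \left(l + l\right) \left(Z - 9\right) = 2 l \left(-9 + Z\right)$)
$n = 15$ ($n = 2 \cdot 2 \left(-9 + 6\right) \left(-1\right) + 3 = 2 \cdot 2 \left(-3\right) \left(-1\right) + 3 = \left(-12\right) \left(-1\right) + 3 = 12 + 3 = 15$)
$n m{\left(1 \cdot \frac{1}{5} - \frac{2}{-3} \right)} = 15 \cdot 3 = 45$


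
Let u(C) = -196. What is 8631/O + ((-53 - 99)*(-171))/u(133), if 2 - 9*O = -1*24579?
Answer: -155921067/1204469 ≈ -129.45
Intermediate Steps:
O = 24581/9 (O = 2/9 - (-1)*24579/9 = 2/9 - ⅑*(-24579) = 2/9 + 2731 = 24581/9 ≈ 2731.2)
8631/O + ((-53 - 99)*(-171))/u(133) = 8631/(24581/9) + ((-53 - 99)*(-171))/(-196) = 8631*(9/24581) - 152*(-171)*(-1/196) = 77679/24581 + 25992*(-1/196) = 77679/24581 - 6498/49 = -155921067/1204469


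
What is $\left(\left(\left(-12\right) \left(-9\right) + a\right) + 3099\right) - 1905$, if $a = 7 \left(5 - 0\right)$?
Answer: $1337$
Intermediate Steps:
$a = 35$ ($a = 7 \left(5 + 0\right) = 7 \cdot 5 = 35$)
$\left(\left(\left(-12\right) \left(-9\right) + a\right) + 3099\right) - 1905 = \left(\left(\left(-12\right) \left(-9\right) + 35\right) + 3099\right) - 1905 = \left(\left(108 + 35\right) + 3099\right) - 1905 = \left(143 + 3099\right) - 1905 = 3242 - 1905 = 1337$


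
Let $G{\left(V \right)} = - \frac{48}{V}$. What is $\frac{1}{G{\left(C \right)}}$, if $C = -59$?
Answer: $\frac{59}{48} \approx 1.2292$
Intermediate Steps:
$\frac{1}{G{\left(C \right)}} = \frac{1}{\left(-48\right) \frac{1}{-59}} = \frac{1}{\left(-48\right) \left(- \frac{1}{59}\right)} = \frac{1}{\frac{48}{59}} = \frac{59}{48}$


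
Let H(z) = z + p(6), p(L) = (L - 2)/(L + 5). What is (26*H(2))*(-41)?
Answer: -27716/11 ≈ -2519.6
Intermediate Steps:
p(L) = (-2 + L)/(5 + L)
H(z) = 4/11 + z (H(z) = z + (-2 + 6)/(5 + 6) = z + 4/11 = 4/11 + z)
(26*H(2))*(-41) = (26*(4/11 + 2))*(-41) = (26*(26/11))*(-41) = (676/11)*(-41) = -27716/11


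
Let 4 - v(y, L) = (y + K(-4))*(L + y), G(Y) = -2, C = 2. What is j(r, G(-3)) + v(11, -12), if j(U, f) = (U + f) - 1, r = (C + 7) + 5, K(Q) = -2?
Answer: 24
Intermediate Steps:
v(y, L) = 4 - (-2 + y)*(L + y) (v(y, L) = 4 - (y - 2)*(L + y) = 4 - (-2 + y)*(L + y))
r = 14 (r = (2 + 7) + 5 = 9 + 5 = 14)
j(U, f) = -1 + U + f
j(r, G(-3)) + v(11, -12) = (-1 + 14 - 2) + (4 - 1*11² + 2*(-12) + 2*11 - 1*(-12)*11) = 11 + (4 - 1*121 - 24 + 22 + 132) = 11 + (4 - 121 - 24 + 22 + 132) = 11 + 13 = 24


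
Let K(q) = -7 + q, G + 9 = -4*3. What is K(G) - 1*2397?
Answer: -2425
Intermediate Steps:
G = -21 (G = -9 - 4*3 = -9 - 12 = -21)
K(G) - 1*2397 = (-7 - 21) - 1*2397 = -28 - 2397 = -2425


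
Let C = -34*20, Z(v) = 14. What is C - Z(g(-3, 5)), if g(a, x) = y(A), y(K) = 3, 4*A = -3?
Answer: -694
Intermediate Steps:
A = -3/4 (A = (1/4)*(-3) = -3/4 ≈ -0.75000)
g(a, x) = 3
C = -680
C - Z(g(-3, 5)) = -680 - 1*14 = -680 - 14 = -694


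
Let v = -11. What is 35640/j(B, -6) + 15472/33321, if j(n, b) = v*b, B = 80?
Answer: 18008812/33321 ≈ 540.46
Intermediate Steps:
j(n, b) = -11*b
35640/j(B, -6) + 15472/33321 = 35640/((-11*(-6))) + 15472/33321 = 35640/66 + 15472*(1/33321) = 35640*(1/66) + 15472/33321 = 540 + 15472/33321 = 18008812/33321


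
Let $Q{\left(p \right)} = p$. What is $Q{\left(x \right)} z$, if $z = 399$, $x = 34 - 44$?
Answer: $-3990$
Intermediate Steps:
$x = -10$ ($x = 34 - 44 = -10$)
$Q{\left(x \right)} z = \left(-10\right) 399 = -3990$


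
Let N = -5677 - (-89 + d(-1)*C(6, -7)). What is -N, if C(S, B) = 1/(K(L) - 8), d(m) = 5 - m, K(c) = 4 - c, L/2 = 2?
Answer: 22349/4 ≈ 5587.3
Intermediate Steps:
L = 4 (L = 2*2 = 4)
C(S, B) = -⅛ (C(S, B) = 1/((4 - 1*4) - 8) = 1/((4 - 4) - 8) = 1/(0 - 8) = 1/(-8) = -⅛)
N = -22349/4 (N = -5677 - (-89 + (5 - 1*(-1))*(-⅛)) = -5677 - (-89 + (5 + 1)*(-⅛)) = -5677 - (-89 + 6*(-⅛)) = -5677 - (-89 - ¾) = -5677 - 1*(-359/4) = -5677 + 359/4 = -22349/4 ≈ -5587.3)
-N = -1*(-22349/4) = 22349/4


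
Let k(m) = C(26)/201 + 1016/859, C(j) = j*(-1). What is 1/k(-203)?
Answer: 172659/181882 ≈ 0.94929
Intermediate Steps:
C(j) = -j
k(m) = 181882/172659 (k(m) = -1*26/201 + 1016/859 = -26*1/201 + 1016*(1/859) = -26/201 + 1016/859 = 181882/172659)
1/k(-203) = 1/(181882/172659) = 172659/181882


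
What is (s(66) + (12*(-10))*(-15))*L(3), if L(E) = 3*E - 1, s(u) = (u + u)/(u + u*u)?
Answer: 964816/67 ≈ 14400.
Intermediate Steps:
s(u) = 2*u/(u + u**2) (s(u) = (2*u)/(u + u**2) = 2*u/(u + u**2))
L(E) = -1 + 3*E
(s(66) + (12*(-10))*(-15))*L(3) = (2/(1 + 66) + (12*(-10))*(-15))*(-1 + 3*3) = (2/67 - 120*(-15))*(-1 + 9) = (2*(1/67) + 1800)*8 = (2/67 + 1800)*8 = (120602/67)*8 = 964816/67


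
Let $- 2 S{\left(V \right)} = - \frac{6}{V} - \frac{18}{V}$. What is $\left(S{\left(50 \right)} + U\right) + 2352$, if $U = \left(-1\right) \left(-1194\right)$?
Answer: $\frac{88656}{25} \approx 3546.2$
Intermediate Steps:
$U = 1194$
$S{\left(V \right)} = \frac{12}{V}$ ($S{\left(V \right)} = - \frac{- \frac{6}{V} - \frac{18}{V}}{2} = - \frac{\left(-24\right) \frac{1}{V}}{2} = \frac{12}{V}$)
$\left(S{\left(50 \right)} + U\right) + 2352 = \left(\frac{12}{50} + 1194\right) + 2352 = \left(12 \cdot \frac{1}{50} + 1194\right) + 2352 = \left(\frac{6}{25} + 1194\right) + 2352 = \frac{29856}{25} + 2352 = \frac{88656}{25}$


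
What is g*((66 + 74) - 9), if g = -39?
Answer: -5109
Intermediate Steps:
g*((66 + 74) - 9) = -39*((66 + 74) - 9) = -39*(140 - 9) = -39*131 = -5109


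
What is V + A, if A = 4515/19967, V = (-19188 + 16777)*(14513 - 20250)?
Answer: 276181691584/19967 ≈ 1.3832e+7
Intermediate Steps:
V = 13831907 (V = -2411*(-5737) = 13831907)
A = 4515/19967 (A = 4515*(1/19967) = 4515/19967 ≈ 0.22612)
V + A = 13831907 + 4515/19967 = 276181691584/19967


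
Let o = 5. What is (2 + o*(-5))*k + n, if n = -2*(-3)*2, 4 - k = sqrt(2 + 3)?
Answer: -80 + 23*sqrt(5) ≈ -28.570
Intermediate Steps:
k = 4 - sqrt(5) (k = 4 - sqrt(2 + 3) = 4 - sqrt(5) ≈ 1.7639)
n = 12 (n = 6*2 = 12)
(2 + o*(-5))*k + n = (2 + 5*(-5))*(4 - sqrt(5)) + 12 = (2 - 25)*(4 - sqrt(5)) + 12 = -23*(4 - sqrt(5)) + 12 = (-92 + 23*sqrt(5)) + 12 = -80 + 23*sqrt(5)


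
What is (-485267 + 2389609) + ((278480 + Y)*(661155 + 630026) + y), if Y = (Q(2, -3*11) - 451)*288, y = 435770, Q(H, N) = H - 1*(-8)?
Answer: 195580108544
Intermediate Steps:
Q(H, N) = 8 + H (Q(H, N) = H + 8 = 8 + H)
Y = -127008 (Y = ((8 + 2) - 451)*288 = (10 - 451)*288 = -441*288 = -127008)
(-485267 + 2389609) + ((278480 + Y)*(661155 + 630026) + y) = (-485267 + 2389609) + ((278480 - 127008)*(661155 + 630026) + 435770) = 1904342 + (151472*1291181 + 435770) = 1904342 + (195577768432 + 435770) = 1904342 + 195578204202 = 195580108544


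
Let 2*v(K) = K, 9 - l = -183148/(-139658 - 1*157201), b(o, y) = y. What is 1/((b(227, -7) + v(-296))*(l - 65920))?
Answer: 296859/3032800788035 ≈ 9.7883e-8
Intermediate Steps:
l = 2488583/296859 (l = 9 - (-183148)/(-139658 - 1*157201) = 9 - (-183148)/(-139658 - 157201) = 9 - (-183148)/(-296859) = 9 - (-183148)*(-1)/296859 = 9 - 1*183148/296859 = 9 - 183148/296859 = 2488583/296859 ≈ 8.3830)
v(K) = K/2
1/((b(227, -7) + v(-296))*(l - 65920)) = 1/((-7 + (½)*(-296))*(2488583/296859 - 65920)) = 1/((-7 - 148)*(-19566456697/296859)) = 1/(-155*(-19566456697/296859)) = 1/(3032800788035/296859) = 296859/3032800788035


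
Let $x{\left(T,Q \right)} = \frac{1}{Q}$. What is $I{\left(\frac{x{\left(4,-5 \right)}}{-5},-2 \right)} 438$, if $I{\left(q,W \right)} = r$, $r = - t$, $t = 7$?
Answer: $-3066$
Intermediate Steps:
$r = -7$ ($r = \left(-1\right) 7 = -7$)
$I{\left(q,W \right)} = -7$
$I{\left(\frac{x{\left(4,-5 \right)}}{-5},-2 \right)} 438 = \left(-7\right) 438 = -3066$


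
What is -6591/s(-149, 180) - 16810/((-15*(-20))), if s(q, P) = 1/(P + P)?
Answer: -71184481/30 ≈ -2.3728e+6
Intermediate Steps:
s(q, P) = 1/(2*P)
-6591/s(-149, 180) - 16810/((-15*(-20))) = -6591/((1/2)/180) - 16810/((-15*(-20))) = -6591/((1/2)*(1/180)) - 16810/300 = -6591/1/360 - 16810*1/300 = -6591*360 - 1681/30 = -2372760 - 1681/30 = -71184481/30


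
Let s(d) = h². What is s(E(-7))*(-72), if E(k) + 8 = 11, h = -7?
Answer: -3528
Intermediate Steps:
E(k) = 3 (E(k) = -8 + 11 = 3)
s(d) = 49 (s(d) = (-7)² = 49)
s(E(-7))*(-72) = 49*(-72) = -3528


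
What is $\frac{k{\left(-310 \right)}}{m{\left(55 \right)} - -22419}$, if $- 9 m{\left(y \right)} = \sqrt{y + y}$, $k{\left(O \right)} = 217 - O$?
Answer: $\frac{956999853}{40711536331} + \frac{4743 \sqrt{110}}{40711536331} \approx 0.023508$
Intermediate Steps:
$m{\left(y \right)} = - \frac{\sqrt{2} \sqrt{y}}{9}$ ($m{\left(y \right)} = - \frac{\sqrt{y + y}}{9} = - \frac{\sqrt{2 y}}{9} = - \frac{\sqrt{2} \sqrt{y}}{9}$)
$\frac{k{\left(-310 \right)}}{m{\left(55 \right)} - -22419} = \frac{217 - -310}{- \frac{\sqrt{2} \sqrt{55}}{9} - -22419} = \frac{217 + 310}{- \frac{\sqrt{110}}{9} + 22419} = \frac{527}{22419 - \frac{\sqrt{110}}{9}}$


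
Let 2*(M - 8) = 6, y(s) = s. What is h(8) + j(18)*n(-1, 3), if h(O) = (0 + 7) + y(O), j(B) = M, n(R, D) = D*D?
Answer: 114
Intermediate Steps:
n(R, D) = D**2
M = 11 (M = 8 + (1/2)*6 = 8 + 3 = 11)
j(B) = 11
h(O) = 7 + O (h(O) = (0 + 7) + O = 7 + O)
h(8) + j(18)*n(-1, 3) = (7 + 8) + 11*3**2 = 15 + 11*9 = 15 + 99 = 114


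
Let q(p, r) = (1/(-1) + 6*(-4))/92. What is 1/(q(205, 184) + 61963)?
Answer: 92/5700571 ≈ 1.6139e-5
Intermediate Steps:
q(p, r) = -25/92 (q(p, r) = (1*(-1) - 24)*(1/92) = (-1 - 24)*(1/92) = -25*1/92 = -25/92)
1/(q(205, 184) + 61963) = 1/(-25/92 + 61963) = 1/(5700571/92) = 92/5700571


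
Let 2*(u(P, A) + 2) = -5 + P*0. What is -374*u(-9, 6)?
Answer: 1683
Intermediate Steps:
u(P, A) = -9/2 (u(P, A) = -2 + (-5 + P*0)/2 = -2 + (-5 + 0)/2 = -2 + (½)*(-5) = -2 - 5/2 = -9/2)
-374*u(-9, 6) = -374*(-9/2) = 1683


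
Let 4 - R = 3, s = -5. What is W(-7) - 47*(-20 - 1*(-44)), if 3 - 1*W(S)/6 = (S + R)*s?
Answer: -1290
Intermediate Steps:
R = 1 (R = 4 - 1*3 = 4 - 3 = 1)
W(S) = 48 + 30*S (W(S) = 18 - 6*(S + 1)*(-5) = 18 - 6*(1 + S)*(-5) = 18 - 6*(-5 - 5*S) = 18 + (30 + 30*S) = 48 + 30*S)
W(-7) - 47*(-20 - 1*(-44)) = (48 + 30*(-7)) - 47*(-20 - 1*(-44)) = (48 - 210) - 47*(-20 + 44) = -162 - 47*24 = -162 - 1128 = -1290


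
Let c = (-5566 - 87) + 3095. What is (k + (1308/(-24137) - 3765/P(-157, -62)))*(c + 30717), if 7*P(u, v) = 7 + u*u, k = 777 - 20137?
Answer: -324454413256677877/595121872 ≈ -5.4519e+8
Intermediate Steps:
k = -19360
c = -2558 (c = -5653 + 3095 = -2558)
P(u, v) = 1 + u²/7 (P(u, v) = (7 + u*u)/7 = (7 + u²)/7 = 1 + u²/7)
(k + (1308/(-24137) - 3765/P(-157, -62)))*(c + 30717) = (-19360 + (1308/(-24137) - 3765/(1 + (⅐)*(-157)²)))*(-2558 + 30717) = (-19360 + (1308*(-1/24137) - 3765/(1 + (⅐)*24649)))*28159 = (-19360 + (-1308/24137 - 3765/(1 + 24649/7)))*28159 = (-19360 + (-1308/24137 - 3765/24656/7))*28159 = (-19360 + (-1308/24137 - 3765*7/24656))*28159 = (-19360 + (-1308/24137 - 26355/24656))*28159 = (-19360 - 668380683/595121872)*28159 = -11522227822603/595121872*28159 = -324454413256677877/595121872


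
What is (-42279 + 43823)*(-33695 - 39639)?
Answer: -113227696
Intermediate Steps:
(-42279 + 43823)*(-33695 - 39639) = 1544*(-73334) = -113227696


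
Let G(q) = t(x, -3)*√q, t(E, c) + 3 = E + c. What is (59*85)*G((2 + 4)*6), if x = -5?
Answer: -330990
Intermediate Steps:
t(E, c) = -3 + E + c (t(E, c) = -3 + (E + c) = -3 + E + c)
G(q) = -11*√q (G(q) = (-3 - 5 - 3)*√q = -11*√q)
(59*85)*G((2 + 4)*6) = (59*85)*(-11*√6*√(2 + 4)) = 5015*(-11*√(6*6)) = 5015*(-11*√36) = 5015*(-11*6) = 5015*(-66) = -330990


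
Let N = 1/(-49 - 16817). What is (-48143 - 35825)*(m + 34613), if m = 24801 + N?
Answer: -42071180741632/8433 ≈ -4.9889e+9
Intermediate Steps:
N = -1/16866 (N = 1/(-16866) = -1/16866 ≈ -5.9291e-5)
m = 418293665/16866 (m = 24801 - 1/16866 = 418293665/16866 ≈ 24801.)
(-48143 - 35825)*(m + 34613) = (-48143 - 35825)*(418293665/16866 + 34613) = -83968*1002076523/16866 = -42071180741632/8433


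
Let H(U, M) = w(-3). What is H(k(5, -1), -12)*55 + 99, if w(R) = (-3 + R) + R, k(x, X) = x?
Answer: -396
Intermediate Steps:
w(R) = -3 + 2*R
H(U, M) = -9 (H(U, M) = -3 + 2*(-3) = -3 - 6 = -9)
H(k(5, -1), -12)*55 + 99 = -9*55 + 99 = -495 + 99 = -396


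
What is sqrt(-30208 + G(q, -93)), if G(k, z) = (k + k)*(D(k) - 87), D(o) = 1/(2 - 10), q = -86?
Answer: I*sqrt(60890)/2 ≈ 123.38*I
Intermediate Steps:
D(o) = -1/8 (D(o) = 1/(-8) = -1/8)
G(k, z) = -697*k/4 (G(k, z) = (k + k)*(-1/8 - 87) = (2*k)*(-697/8) = -697*k/4)
sqrt(-30208 + G(q, -93)) = sqrt(-30208 - 697/4*(-86)) = sqrt(-30208 + 29971/2) = sqrt(-30445/2) = I*sqrt(60890)/2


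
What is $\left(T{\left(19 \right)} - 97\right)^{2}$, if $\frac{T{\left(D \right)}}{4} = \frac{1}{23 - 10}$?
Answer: $\frac{1580049}{169} \approx 9349.4$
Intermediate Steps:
$T{\left(D \right)} = \frac{4}{13}$ ($T{\left(D \right)} = \frac{4}{23 - 10} = \frac{4}{13}$)
$\left(T{\left(19 \right)} - 97\right)^{2} = \left(\frac{4}{13} - 97\right)^{2} = \left(- \frac{1257}{13}\right)^{2} = \frac{1580049}{169}$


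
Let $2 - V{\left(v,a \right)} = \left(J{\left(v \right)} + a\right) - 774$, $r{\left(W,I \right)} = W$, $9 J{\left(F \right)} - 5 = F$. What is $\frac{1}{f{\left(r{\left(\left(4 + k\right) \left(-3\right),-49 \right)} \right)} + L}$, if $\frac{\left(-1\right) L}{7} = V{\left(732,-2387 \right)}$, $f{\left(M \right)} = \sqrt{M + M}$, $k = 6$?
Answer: $- \frac{174699}{3767869696} - \frac{81 i \sqrt{15}}{18839348480} \approx -4.6365 \cdot 10^{-5} - 1.6652 \cdot 10^{-8} i$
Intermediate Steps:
$J{\left(F \right)} = \frac{5}{9} + \frac{F}{9}$
$f{\left(M \right)} = \sqrt{2} \sqrt{M}$ ($f{\left(M \right)} = \sqrt{2 M} = \sqrt{2} \sqrt{M}$)
$V{\left(v,a \right)} = \frac{6979}{9} - a - \frac{v}{9}$ ($V{\left(v,a \right)} = 2 - \left(\left(\left(\frac{5}{9} + \frac{v}{9}\right) + a\right) - 774\right) = 2 - \left(\left(\frac{5}{9} + a + \frac{v}{9}\right) - 774\right) = 2 - \left(- \frac{6961}{9} + a + \frac{v}{9}\right) = \frac{6979}{9} - a - \frac{v}{9}$)
$L = - \frac{194110}{9}$ ($L = - 7 \left(\frac{6979}{9} - -2387 - \frac{244}{3}\right) = - 7 \left(\frac{6979}{9} + 2387 - \frac{244}{3}\right) = \left(-7\right) \frac{27730}{9} = - \frac{194110}{9} \approx -21568.0$)
$\frac{1}{f{\left(r{\left(\left(4 + k\right) \left(-3\right),-49 \right)} \right)} + L} = \frac{1}{\sqrt{2} \sqrt{\left(4 + 6\right) \left(-3\right)} - \frac{194110}{9}} = \frac{1}{\sqrt{2} \sqrt{10 \left(-3\right)} - \frac{194110}{9}} = \frac{1}{\sqrt{2} \sqrt{-30} - \frac{194110}{9}} = \frac{1}{\sqrt{2} i \sqrt{30} - \frac{194110}{9}} = \frac{1}{2 i \sqrt{15} - \frac{194110}{9}} = \frac{1}{- \frac{194110}{9} + 2 i \sqrt{15}}$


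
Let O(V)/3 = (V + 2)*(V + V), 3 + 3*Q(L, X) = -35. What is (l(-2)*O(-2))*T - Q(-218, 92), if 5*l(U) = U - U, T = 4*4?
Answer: 38/3 ≈ 12.667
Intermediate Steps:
Q(L, X) = -38/3 (Q(L, X) = -1 + (⅓)*(-35) = -1 - 35/3 = -38/3)
O(V) = 6*V*(2 + V) (O(V) = 3*((V + 2)*(V + V)) = 3*((2 + V)*(2*V)) = 3*(2*V*(2 + V)) = 6*V*(2 + V))
T = 16
l(U) = 0 (l(U) = (U - U)/5 = (⅕)*0 = 0)
(l(-2)*O(-2))*T - Q(-218, 92) = (0*(6*(-2)*(2 - 2)))*16 - 1*(-38/3) = (0*(6*(-2)*0))*16 + 38/3 = (0*0)*16 + 38/3 = 0*16 + 38/3 = 0 + 38/3 = 38/3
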